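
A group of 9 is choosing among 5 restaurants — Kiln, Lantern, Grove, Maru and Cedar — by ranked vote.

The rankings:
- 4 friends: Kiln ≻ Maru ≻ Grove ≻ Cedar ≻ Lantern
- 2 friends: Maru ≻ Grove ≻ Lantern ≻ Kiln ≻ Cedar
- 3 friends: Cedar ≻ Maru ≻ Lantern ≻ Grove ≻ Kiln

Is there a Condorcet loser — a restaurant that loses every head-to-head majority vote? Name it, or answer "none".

Head-to-head results (9 friends):
Kiln vs Lantern: Kiln is ranked higher on 4 ballots, Lantern on 5. Lantern wins 5–4.
Kiln vs Grove: Grove wins 5–4.
Kiln vs Maru: 4 for Kiln, 5 for Maru — Maru by 5–4.
Kiln vs Cedar: 6 to 3, Kiln.
Lantern vs Grove: Lantern is ranked higher on 3 ballots, Grove on 6. Grove wins 6–3.
Lantern–Maru: Maru 9–0.
Lantern–Cedar: Cedar 7–2.
Grove vs Maru: Grove preferred on 0 ballots; Maru wins 9–0.
Grove vs Cedar: 4+2 = 6 for Grove, 3 for Cedar — Grove by 6–3.
Maru vs Cedar: Maru is ranked higher on 4+2 = 6 ballots, Cedar on 3. Maru wins 6–3.
No restaurant is winless: Kiln beats Cedar; Lantern beats Kiln; Grove beats Kiln; Maru beats Kiln; Cedar beats Lantern. There is no Condorcet loser.

none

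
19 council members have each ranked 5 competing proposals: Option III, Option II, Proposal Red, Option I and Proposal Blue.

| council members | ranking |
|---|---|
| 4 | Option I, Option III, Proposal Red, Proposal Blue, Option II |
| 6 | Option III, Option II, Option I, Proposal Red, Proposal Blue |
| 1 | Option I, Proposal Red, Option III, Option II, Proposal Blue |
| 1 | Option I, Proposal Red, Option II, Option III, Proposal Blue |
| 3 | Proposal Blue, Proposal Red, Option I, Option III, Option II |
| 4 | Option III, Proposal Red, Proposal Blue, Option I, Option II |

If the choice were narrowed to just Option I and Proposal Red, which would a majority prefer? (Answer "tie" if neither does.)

Ballots ranking Option I above Proposal Red: 4 + 6 + 1 + 1 = 12.
Ballots ranking Proposal Red above Option I: 19 − 12 = 7.
Option I wins the head-to-head 12–7.

Option I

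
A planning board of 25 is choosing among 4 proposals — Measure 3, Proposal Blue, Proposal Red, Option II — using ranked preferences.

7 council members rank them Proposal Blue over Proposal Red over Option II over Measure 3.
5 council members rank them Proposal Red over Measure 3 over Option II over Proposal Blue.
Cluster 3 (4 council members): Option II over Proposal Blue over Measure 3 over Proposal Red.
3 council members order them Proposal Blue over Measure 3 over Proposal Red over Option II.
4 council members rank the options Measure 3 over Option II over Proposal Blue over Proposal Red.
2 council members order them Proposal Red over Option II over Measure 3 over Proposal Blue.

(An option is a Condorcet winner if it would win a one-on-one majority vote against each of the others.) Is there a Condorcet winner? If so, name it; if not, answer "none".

Pairwise majorities:
Measure 3 vs Proposal Blue: Measure 3 is ranked higher on 5+4+2 = 11 ballots, Proposal Blue on 14. Proposal Blue wins 14–11.
Measure 3 vs Proposal Red: Measure 3 preferred on 4+3+4 = 11 ballots; Proposal Red wins 14–11.
Measure 3 vs Option II: Measure 3 preferred on 5+3+4 = 12 ballots; Option II wins 13–12.
Proposal Blue vs Proposal Red: 7+4+3+4 = 18 for Proposal Blue, 7 for Proposal Red — Proposal Blue by 18–7.
Proposal Blue vs Option II: 10 to 15, Option II.
Proposal Red vs Option II: Proposal Red is ranked higher on 7+5+3+2 = 17 ballots, Option II on 8. Proposal Red wins 17–8.
Each option drops at least one matchup (Measure 3 loses to Proposal Blue; Proposal Blue loses to Option II; Proposal Red loses to Proposal Blue; Option II loses to Proposal Red); the cycle Proposal Blue beats Proposal Red beats Option II beats Proposal Blue rules out a Condorcet winner.

none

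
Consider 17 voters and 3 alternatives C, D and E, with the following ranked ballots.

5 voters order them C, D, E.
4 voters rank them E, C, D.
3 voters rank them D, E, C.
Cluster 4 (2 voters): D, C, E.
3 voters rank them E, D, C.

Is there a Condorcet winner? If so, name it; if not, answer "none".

none

Check each pair by majority over 17 ballots:
C vs D: C is ranked higher on 5+4 = 9 ballots, D on 8. C wins 9–8.
C vs E: C preferred on 5+2 = 7 ballots; E wins 10–7.
D vs E: 5+3+2 = 10 for D, 7 for E — D by 10–7.
No alternative is unbeaten: C loses to E; D loses to C; E loses to D. In particular C > D > E > C is a majority cycle — no Condorcet winner exists.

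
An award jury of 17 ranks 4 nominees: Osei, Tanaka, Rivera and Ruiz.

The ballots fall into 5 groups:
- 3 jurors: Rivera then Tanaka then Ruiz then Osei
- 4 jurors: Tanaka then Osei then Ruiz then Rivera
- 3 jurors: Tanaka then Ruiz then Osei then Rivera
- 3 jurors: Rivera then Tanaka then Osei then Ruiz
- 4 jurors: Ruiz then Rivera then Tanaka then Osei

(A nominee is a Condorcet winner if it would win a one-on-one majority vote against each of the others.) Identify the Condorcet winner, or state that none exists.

none

Check each pair by majority over 17 ballots:
Osei vs Tanaka: Tanaka, 17–0.
Osei–Rivera: Rivera 10–7.
Osei vs Ruiz: Ruiz wins 10–7.
Tanaka vs Rivera: 7 to 10, Rivera.
Tanaka vs Ruiz: Tanaka wins 13–4.
Rivera vs Ruiz: Rivera preferred on 3+3 = 6 ballots; Ruiz wins 11–6.
Every nominee loses at least once (Osei loses to Tanaka; Tanaka loses to Rivera; Rivera loses to Ruiz; Ruiz loses to Tanaka). The majority relation contains the cycle Tanaka → Ruiz → Rivera → Tanaka, so there is no Condorcet winner.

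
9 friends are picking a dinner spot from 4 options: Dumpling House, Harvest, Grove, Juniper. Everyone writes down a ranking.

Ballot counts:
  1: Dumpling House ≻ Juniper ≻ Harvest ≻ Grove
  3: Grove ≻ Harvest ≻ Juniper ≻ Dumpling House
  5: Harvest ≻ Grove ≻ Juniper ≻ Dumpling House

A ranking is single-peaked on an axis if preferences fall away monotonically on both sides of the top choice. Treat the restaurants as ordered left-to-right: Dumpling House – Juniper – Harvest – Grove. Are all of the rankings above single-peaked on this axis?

yes

Axis positions: Dumpling House=1, Juniper=2, Harvest=3, Grove=4.
Group 1 (peak Dumpling House at position 1): ranking walks positions 1-2-3-4, expanding outward from the peak — single-peaked.
Group 2 (peak Grove at position 4): ranking walks positions 4-3-2-1, expanding outward from the peak — single-peaked.
Group 3 (peak Harvest at position 3): ranking walks positions 3-4-2-1, expanding outward from the peak — single-peaked.
Every ranking is single-peaked on this axis.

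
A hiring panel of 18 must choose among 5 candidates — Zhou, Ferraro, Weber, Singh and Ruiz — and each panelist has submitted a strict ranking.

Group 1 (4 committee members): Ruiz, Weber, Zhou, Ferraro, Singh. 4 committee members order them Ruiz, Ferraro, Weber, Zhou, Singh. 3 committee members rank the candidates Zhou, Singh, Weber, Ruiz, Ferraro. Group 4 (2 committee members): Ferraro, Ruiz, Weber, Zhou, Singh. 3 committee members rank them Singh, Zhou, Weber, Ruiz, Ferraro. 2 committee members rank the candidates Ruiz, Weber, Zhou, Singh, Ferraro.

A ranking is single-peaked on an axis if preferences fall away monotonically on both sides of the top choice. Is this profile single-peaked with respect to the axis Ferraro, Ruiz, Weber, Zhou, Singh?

yes

Axis positions: Ferraro=1, Ruiz=2, Weber=3, Zhou=4, Singh=5.
Group 1 (peak Ruiz at position 2): ranking walks positions 2-3-4-1-5, expanding outward from the peak — single-peaked.
Group 2 (peak Ruiz at position 2): ranking walks positions 2-1-3-4-5, expanding outward from the peak — single-peaked.
Group 3 (peak Zhou at position 4): ranking walks positions 4-5-3-2-1, expanding outward from the peak — single-peaked.
Group 4 (peak Ferraro at position 1): ranking walks positions 1-2-3-4-5, expanding outward from the peak — single-peaked.
Group 5 (peak Singh at position 5): ranking walks positions 5-4-3-2-1, expanding outward from the peak — single-peaked.
Group 6 (peak Ruiz at position 2): ranking walks positions 2-3-4-5-1, expanding outward from the peak — single-peaked.
Every ranking is single-peaked on this axis.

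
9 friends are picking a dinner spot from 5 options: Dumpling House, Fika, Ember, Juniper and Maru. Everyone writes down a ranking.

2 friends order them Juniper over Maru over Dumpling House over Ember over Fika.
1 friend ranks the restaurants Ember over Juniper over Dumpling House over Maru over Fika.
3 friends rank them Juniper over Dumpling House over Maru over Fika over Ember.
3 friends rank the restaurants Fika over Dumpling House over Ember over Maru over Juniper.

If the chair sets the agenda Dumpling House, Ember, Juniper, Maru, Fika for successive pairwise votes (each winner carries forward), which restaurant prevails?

Juniper

Round 1: Dumpling House vs Ember — 8–1, Dumpling House advances.
Round 2: Dumpling House vs Juniper — 3–6, Juniper advances.
Round 3: Juniper vs Maru — 6–3, Juniper advances.
Round 4: Juniper vs Fika — 6–3, Juniper advances.
The agenda winner is Juniper.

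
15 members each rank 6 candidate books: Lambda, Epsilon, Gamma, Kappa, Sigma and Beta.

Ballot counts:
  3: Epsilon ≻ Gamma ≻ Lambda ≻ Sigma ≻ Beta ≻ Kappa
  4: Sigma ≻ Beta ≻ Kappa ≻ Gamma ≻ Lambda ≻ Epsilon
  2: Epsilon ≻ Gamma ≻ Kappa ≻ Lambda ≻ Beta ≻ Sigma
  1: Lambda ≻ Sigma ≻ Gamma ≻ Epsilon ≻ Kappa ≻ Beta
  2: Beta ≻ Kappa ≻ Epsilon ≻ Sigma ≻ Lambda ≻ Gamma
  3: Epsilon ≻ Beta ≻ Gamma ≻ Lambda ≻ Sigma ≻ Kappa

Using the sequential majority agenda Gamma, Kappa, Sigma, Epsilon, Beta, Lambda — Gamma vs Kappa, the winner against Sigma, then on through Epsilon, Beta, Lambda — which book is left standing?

Epsilon

Round 1: Gamma vs Kappa — 9–6, Gamma advances.
Round 2: Gamma vs Sigma — 8–7, Gamma advances.
Round 3: Gamma vs Epsilon — 5–10, Epsilon advances.
Round 4: Epsilon vs Beta — 9–6, Epsilon advances.
Round 5: Epsilon vs Lambda — 10–5, Epsilon advances.
Epsilon survives the agenda.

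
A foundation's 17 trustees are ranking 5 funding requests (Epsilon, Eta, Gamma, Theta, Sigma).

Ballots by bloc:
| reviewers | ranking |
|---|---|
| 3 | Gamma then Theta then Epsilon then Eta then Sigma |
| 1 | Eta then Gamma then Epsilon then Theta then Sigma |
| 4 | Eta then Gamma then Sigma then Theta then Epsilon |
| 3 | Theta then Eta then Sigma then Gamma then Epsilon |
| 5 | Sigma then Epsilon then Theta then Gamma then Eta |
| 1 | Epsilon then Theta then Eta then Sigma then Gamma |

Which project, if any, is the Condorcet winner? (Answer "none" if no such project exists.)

none

Head-to-head results (17 reviewers):
Epsilon vs Eta: Epsilon, 9–8.
Epsilon–Gamma: Gamma 11–6.
Epsilon vs Theta: Theta wins 10–7.
Epsilon–Sigma: Sigma 12–5.
Eta vs Gamma: Eta wins 9–8.
Eta vs Theta: Theta, 12–5.
Eta–Sigma: Eta 12–5.
Gamma–Theta: Theta 9–8.
Gamma vs Sigma: Sigma, 9–8.
Theta vs Sigma: Sigma, 9–8.
Every project loses at least once (Epsilon loses to Gamma; Eta loses to Epsilon; Gamma loses to Eta; Theta loses to Sigma; Sigma loses to Eta). The majority relation contains the cycle Epsilon > Eta > Gamma > Epsilon, so there is no Condorcet winner.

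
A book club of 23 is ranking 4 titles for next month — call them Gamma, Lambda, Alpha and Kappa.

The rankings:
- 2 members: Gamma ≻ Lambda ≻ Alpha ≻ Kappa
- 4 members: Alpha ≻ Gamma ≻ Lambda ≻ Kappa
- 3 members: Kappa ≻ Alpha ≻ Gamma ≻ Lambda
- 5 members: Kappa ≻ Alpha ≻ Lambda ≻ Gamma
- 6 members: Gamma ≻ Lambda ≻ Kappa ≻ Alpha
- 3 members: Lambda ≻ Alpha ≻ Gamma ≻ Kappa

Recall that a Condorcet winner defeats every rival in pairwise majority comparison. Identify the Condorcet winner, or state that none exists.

none

Pairwise majorities:
Gamma vs Lambda: Gamma, 15–8.
Gamma vs Alpha: Alpha wins 15–8.
Gamma vs Kappa: Gamma wins 15–8.
Lambda vs Alpha: Alpha, 12–11.
Lambda vs Kappa: Lambda wins 15–8.
Alpha vs Kappa: Kappa, 14–9.
Each book drops at least one matchup (Gamma loses to Alpha; Lambda loses to Gamma; Alpha loses to Kappa; Kappa loses to Gamma); the cycle Gamma > Kappa > Alpha > Gamma rules out a Condorcet winner.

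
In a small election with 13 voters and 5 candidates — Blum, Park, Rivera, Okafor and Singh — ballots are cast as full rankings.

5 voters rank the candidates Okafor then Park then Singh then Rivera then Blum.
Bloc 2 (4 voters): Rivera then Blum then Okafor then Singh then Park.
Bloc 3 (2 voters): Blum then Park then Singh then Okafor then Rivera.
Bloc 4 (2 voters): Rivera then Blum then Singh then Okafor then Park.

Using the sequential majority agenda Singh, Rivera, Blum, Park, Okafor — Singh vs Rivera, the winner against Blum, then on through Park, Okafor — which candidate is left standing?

Round 1: Singh vs Rivera — 7–6, Singh advances.
Round 2: Singh vs Blum — 5–8, Blum advances.
Round 3: Blum vs Park — 8–5, Blum advances.
Round 4: Blum vs Okafor — 8–5, Blum advances.
The agenda winner is Blum.

Blum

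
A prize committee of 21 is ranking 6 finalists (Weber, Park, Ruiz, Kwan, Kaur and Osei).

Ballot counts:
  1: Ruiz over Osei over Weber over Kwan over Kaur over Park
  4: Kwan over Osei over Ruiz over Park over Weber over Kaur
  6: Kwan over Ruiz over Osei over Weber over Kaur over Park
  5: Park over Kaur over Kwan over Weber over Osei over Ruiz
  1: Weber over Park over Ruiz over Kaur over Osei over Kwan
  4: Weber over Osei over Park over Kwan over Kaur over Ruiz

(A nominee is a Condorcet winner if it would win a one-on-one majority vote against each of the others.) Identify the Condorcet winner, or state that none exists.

Kwan

Pairwise majorities:
Weber vs Park: Weber is ranked higher on 1+6+1+4 = 12 ballots, Park on 9. Weber wins 12–9.
Weber–Ruiz: Ruiz 11–10.
Weber vs Kwan: Kwan wins 15–6.
Weber vs Kaur: Weber preferred on 1+4+6+1+4 = 16 ballots; Weber wins 16–5.
Weber vs Osei: Weber preferred on 5+1+4 = 10 ballots; Osei wins 11–10.
Park vs Ruiz: 10 to 11, Ruiz.
Park vs Kwan: Kwan wins 11–10.
Park vs Kaur: 4+5+1+4 = 14 for Park, 7 for Kaur — Park by 14–7.
Park vs Osei: Park preferred on 5+1 = 6 ballots; Osei wins 15–6.
Ruiz vs Kwan: 2 to 19, Kwan.
Ruiz vs Kaur: Ruiz wins 12–9.
Ruiz vs Osei: Osei wins 13–8.
Kwan vs Kaur: Kwan preferred on 1+4+6+4 = 15 ballots; Kwan wins 15–6.
Kwan vs Osei: Kwan is ranked higher on 4+6+5 = 15 ballots, Osei on 6. Kwan wins 15–6.
Kaur vs Osei: Osei, 15–6.
Kwan defeats every rival head-to-head and is the Condorcet winner.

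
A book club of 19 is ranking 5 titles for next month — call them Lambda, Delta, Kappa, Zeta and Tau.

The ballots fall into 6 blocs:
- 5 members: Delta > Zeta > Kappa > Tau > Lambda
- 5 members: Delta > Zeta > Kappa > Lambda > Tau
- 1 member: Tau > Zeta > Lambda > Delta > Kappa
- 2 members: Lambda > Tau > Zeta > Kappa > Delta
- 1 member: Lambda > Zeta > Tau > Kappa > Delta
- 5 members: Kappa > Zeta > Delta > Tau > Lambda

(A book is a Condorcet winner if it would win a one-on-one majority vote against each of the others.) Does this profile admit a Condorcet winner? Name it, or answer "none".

Delta

Head-to-head results (19 members):
Lambda vs Delta: Lambda is ranked higher on 1+2+1 = 4 ballots, Delta on 15. Delta wins 15–4.
Lambda vs Kappa: Kappa, 15–4.
Lambda vs Zeta: Lambda is ranked higher on 2+1 = 3 ballots, Zeta on 16. Zeta wins 16–3.
Lambda vs Tau: Lambda is ranked higher on 5+2+1 = 8 ballots, Tau on 11. Tau wins 11–8.
Delta vs Kappa: Delta, 11–8.
Delta vs Zeta: Delta is ranked higher on 5+5 = 10 ballots, Zeta on 9. Delta wins 10–9.
Delta vs Tau: Delta wins 15–4.
Kappa vs Zeta: Kappa is ranked higher on 5 ballots, Zeta on 14. Zeta wins 14–5.
Kappa vs Tau: 5+5+5 = 15 for Kappa, 4 for Tau — Kappa by 15–4.
Zeta vs Tau: 16 to 3, Zeta.
Delta beats each of Lambda, Kappa, Zeta, Tau — Delta is the Condorcet winner.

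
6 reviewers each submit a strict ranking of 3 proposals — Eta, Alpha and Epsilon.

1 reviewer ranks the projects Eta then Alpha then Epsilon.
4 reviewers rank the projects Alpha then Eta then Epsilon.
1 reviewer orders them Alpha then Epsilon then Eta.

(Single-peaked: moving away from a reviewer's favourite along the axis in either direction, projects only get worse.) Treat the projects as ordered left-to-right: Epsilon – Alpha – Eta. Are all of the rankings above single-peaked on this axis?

Axis positions: Epsilon=1, Alpha=2, Eta=3.
Bloc 1 (peak Eta at position 3): ranking walks positions 3-2-1, expanding outward from the peak — single-peaked.
Bloc 2 (peak Alpha at position 2): ranking walks positions 2-3-1, expanding outward from the peak — single-peaked.
Bloc 3 (peak Alpha at position 2): ranking walks positions 2-1-3, expanding outward from the peak — single-peaked.
Every ranking is single-peaked on this axis.

yes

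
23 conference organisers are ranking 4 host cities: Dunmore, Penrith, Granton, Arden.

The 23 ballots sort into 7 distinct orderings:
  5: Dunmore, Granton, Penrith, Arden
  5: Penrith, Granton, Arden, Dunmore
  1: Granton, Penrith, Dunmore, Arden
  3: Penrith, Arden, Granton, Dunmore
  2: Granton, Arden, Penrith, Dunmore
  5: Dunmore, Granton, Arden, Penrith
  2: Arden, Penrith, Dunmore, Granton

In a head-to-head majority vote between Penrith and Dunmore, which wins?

Ballots ranking Penrith above Dunmore: 5 + 1 + 3 + 2 + 2 = 13.
Ballots ranking Dunmore above Penrith: 23 − 13 = 10.
Penrith wins the head-to-head 13–10.

Penrith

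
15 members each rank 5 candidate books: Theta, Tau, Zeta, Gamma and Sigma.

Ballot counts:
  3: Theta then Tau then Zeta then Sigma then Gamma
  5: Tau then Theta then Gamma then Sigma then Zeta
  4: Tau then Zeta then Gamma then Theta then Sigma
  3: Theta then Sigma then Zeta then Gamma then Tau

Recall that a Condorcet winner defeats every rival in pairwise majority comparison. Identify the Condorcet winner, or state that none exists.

Pairwise majorities:
Theta vs Tau: 6 to 9, Tau.
Theta vs Zeta: Theta wins 11–4.
Theta vs Gamma: 3+5+3 = 11 for Theta, 4 for Gamma — Theta by 11–4.
Theta vs Sigma: Theta preferred on 3+5+4+3 = 15 ballots; Theta wins 15–0.
Tau vs Zeta: Tau preferred on 3+5+4 = 12 ballots; Tau wins 12–3.
Tau–Gamma: Tau 12–3.
Tau–Sigma: Tau 12–3.
Zeta vs Gamma: 3+4+3 = 10 for Zeta, 5 for Gamma — Zeta by 10–5.
Zeta vs Sigma: 7 to 8, Sigma.
Gamma–Sigma: Gamma 9–6.
Tau beats each of Theta, Zeta, Gamma, Sigma — Tau is the Condorcet winner.

Tau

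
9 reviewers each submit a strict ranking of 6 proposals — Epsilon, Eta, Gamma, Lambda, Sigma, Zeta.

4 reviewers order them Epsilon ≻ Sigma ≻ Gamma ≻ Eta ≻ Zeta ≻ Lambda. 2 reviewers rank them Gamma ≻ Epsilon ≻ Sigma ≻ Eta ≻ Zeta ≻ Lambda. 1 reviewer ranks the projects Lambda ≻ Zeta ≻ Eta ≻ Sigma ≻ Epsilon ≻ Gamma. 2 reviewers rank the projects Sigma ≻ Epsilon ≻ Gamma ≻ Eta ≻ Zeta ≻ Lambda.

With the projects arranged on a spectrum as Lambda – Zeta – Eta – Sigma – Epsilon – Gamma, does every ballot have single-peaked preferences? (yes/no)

Axis positions: Lambda=1, Zeta=2, Eta=3, Sigma=4, Epsilon=5, Gamma=6.
Ballot type 1 (peak Epsilon at position 5): ranking walks positions 5-4-6-3-2-1, expanding outward from the peak — single-peaked.
Ballot type 2 (peak Gamma at position 6): ranking walks positions 6-5-4-3-2-1, expanding outward from the peak — single-peaked.
Ballot type 3 (peak Lambda at position 1): ranking walks positions 1-2-3-4-5-6, expanding outward from the peak — single-peaked.
Ballot type 4 (peak Sigma at position 4): ranking walks positions 4-5-6-3-2-1, expanding outward from the peak — single-peaked.
Every ranking is single-peaked on this axis.

yes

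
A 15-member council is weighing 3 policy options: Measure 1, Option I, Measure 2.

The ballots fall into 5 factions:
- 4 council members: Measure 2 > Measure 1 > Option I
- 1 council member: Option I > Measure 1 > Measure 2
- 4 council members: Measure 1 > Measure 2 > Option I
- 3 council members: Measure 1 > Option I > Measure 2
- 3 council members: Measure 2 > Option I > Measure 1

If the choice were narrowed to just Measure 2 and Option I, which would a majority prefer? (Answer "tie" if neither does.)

Ballots ranking Measure 2 above Option I: 4 + 4 + 3 = 11.
Ballots ranking Option I above Measure 2: 15 − 11 = 4.
Measure 2 wins the head-to-head 11–4.

Measure 2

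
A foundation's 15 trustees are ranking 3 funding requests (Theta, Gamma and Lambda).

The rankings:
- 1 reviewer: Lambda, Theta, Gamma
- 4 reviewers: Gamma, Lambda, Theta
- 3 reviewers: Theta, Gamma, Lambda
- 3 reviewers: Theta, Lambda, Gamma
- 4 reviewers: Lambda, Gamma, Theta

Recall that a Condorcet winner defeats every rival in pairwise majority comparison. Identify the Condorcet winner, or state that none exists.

Lambda

Head-to-head results (15 reviewers):
Theta vs Gamma: 7 to 8, Gamma.
Theta vs Lambda: 6 to 9, Lambda.
Gamma vs Lambda: 7 to 8, Lambda.
Lambda wins every pairwise contest, so Lambda is the Condorcet winner.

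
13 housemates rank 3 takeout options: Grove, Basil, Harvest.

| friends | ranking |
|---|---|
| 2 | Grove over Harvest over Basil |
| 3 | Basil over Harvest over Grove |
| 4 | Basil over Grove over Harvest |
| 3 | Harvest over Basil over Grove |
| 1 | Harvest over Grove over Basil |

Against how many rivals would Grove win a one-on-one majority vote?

Grove against each rival (13 friends):
Grove–Basil: Basil 10–3.
Grove vs Harvest: Harvest wins 7–6.
Grove beats no one; loses to Basil, Harvest — 0 pairwise wins.

0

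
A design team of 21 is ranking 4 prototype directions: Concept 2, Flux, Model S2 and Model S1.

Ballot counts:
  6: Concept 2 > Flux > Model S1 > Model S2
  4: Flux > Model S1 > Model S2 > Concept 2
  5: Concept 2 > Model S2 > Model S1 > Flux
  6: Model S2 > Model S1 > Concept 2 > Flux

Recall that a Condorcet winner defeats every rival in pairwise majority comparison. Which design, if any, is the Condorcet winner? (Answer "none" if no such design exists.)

Concept 2

Head-to-head results (21 engineers):
Concept 2 vs Flux: Concept 2 is ranked higher on 6+5+6 = 17 ballots, Flux on 4. Concept 2 wins 17–4.
Concept 2 vs Model S2: Concept 2 preferred on 6+5 = 11 ballots; Concept 2 wins 11–10.
Concept 2 vs Model S1: Concept 2, 11–10.
Flux vs Model S2: 6+4 = 10 for Flux, 11 for Model S2 — Model S2 by 11–10.
Flux vs Model S1: 6+4 = 10 for Flux, 11 for Model S1 — Model S1 by 11–10.
Model S2–Model S1: Model S2 11–10.
Concept 2 beats each of Flux, Model S2, Model S1 — Concept 2 is the Condorcet winner.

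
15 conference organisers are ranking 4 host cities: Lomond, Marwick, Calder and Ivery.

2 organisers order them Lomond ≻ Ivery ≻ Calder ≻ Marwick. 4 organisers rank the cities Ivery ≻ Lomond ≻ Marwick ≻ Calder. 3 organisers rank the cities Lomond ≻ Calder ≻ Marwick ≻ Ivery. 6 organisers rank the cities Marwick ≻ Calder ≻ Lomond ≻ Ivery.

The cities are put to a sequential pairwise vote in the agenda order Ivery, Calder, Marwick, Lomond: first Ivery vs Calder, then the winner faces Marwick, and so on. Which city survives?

Lomond

Round 1: Ivery vs Calder — 6–9, Calder advances.
Round 2: Calder vs Marwick — 5–10, Marwick advances.
Round 3: Marwick vs Lomond — 6–9, Lomond advances.
The agenda winner is Lomond.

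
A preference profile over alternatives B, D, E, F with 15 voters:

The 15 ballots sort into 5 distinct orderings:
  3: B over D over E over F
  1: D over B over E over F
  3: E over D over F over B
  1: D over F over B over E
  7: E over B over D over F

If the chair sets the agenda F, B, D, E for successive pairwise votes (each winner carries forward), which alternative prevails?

Round 1: F vs B — 4–11, B advances.
Round 2: B vs D — 10–5, B advances.
Round 3: B vs E — 5–10, E advances.
The agenda winner is E.

E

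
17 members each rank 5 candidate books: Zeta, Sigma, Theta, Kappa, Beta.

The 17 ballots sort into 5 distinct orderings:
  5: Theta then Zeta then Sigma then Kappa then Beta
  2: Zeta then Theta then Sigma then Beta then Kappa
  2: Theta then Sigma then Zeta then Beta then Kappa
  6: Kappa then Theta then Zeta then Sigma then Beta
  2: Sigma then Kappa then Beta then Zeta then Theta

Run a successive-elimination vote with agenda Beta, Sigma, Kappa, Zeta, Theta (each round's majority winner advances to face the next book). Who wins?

Theta

Round 1: Beta vs Sigma — 0–17, Sigma advances.
Round 2: Sigma vs Kappa — 11–6, Sigma advances.
Round 3: Sigma vs Zeta — 4–13, Zeta advances.
Round 4: Zeta vs Theta — 4–13, Theta advances.
Theta survives the agenda.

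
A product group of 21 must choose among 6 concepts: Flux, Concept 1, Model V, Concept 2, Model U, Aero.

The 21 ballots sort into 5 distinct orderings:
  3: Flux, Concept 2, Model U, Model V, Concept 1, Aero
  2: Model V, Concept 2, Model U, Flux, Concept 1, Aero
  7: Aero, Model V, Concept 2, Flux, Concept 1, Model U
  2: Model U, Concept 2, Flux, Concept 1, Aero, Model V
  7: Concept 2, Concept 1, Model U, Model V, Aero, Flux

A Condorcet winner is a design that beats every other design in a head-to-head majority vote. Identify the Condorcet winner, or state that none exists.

Check each pair by majority over 21 ballots:
Flux vs Concept 1: 3+2+7+2 = 14 for Flux, 7 for Concept 1 — Flux by 14–7.
Flux vs Model V: Model V, 16–5.
Flux vs Concept 2: Flux is ranked higher on 3 ballots, Concept 2 on 18. Concept 2 wins 18–3.
Flux vs Model U: 10 to 11, Model U.
Flux vs Aero: 3+2+2 = 7 for Flux, 14 for Aero — Aero by 14–7.
Concept 1 vs Model V: Model V wins 12–9.
Concept 1 vs Concept 2: Concept 2 wins 21–0.
Concept 1 vs Model U: Concept 1 is ranked higher on 7+7 = 14 ballots, Model U on 7. Concept 1 wins 14–7.
Concept 1 vs Aero: Concept 1 wins 14–7.
Model V vs Concept 2: Concept 2 wins 12–9.
Model V vs Model U: 9 to 12, Model U.
Model V vs Aero: Model V, 12–9.
Concept 2 vs Model U: Concept 2, 19–2.
Concept 2 vs Aero: Concept 2 preferred on 3+2+2+7 = 14 ballots; Concept 2 wins 14–7.
Model U vs Aero: 14 to 7, Model U.
Concept 2 beats each of Flux, Concept 1, Model V, Model U, Aero — Concept 2 is the Condorcet winner.

Concept 2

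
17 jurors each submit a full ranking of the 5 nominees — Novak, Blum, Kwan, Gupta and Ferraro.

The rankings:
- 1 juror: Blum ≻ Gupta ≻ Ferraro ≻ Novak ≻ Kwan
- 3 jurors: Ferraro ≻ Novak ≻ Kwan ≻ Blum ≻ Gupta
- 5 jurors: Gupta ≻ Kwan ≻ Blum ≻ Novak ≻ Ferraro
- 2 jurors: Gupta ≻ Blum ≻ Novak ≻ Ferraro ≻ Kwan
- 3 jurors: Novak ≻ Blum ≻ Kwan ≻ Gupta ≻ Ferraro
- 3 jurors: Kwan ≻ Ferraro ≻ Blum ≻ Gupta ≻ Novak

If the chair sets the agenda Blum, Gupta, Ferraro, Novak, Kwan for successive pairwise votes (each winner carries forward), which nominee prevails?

Kwan

Round 1: Blum vs Gupta — 10–7, Blum advances.
Round 2: Blum vs Ferraro — 11–6, Blum advances.
Round 3: Blum vs Novak — 11–6, Blum advances.
Round 4: Blum vs Kwan — 6–11, Kwan advances.
Kwan survives the agenda.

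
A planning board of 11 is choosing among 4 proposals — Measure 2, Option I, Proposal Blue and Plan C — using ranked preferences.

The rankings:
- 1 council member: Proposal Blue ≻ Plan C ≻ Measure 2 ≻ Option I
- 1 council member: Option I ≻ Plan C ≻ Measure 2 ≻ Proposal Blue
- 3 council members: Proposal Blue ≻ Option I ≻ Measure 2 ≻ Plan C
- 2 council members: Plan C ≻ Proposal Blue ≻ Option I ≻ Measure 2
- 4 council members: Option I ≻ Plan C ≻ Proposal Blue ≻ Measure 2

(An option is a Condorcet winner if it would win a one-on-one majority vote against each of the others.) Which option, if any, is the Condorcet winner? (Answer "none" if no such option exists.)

Head-to-head results (11 council members):
Measure 2 vs Option I: 1 for Measure 2, 10 for Option I — Option I by 10–1.
Measure 2 vs Proposal Blue: 1 to 10, Proposal Blue.
Measure 2 vs Plan C: 3 for Measure 2, 8 for Plan C — Plan C by 8–3.
Option I vs Proposal Blue: Option I is ranked higher on 1+4 = 5 ballots, Proposal Blue on 6. Proposal Blue wins 6–5.
Option I vs Plan C: 8 to 3, Option I.
Proposal Blue vs Plan C: 1+3 = 4 for Proposal Blue, 7 for Plan C — Plan C by 7–4.
Every option loses at least once (Measure 2 loses to Option I; Option I loses to Proposal Blue; Proposal Blue loses to Plan C; Plan C loses to Option I). The majority relation contains the cycle Option I → Plan C → Proposal Blue → Option I, so there is no Condorcet winner.

none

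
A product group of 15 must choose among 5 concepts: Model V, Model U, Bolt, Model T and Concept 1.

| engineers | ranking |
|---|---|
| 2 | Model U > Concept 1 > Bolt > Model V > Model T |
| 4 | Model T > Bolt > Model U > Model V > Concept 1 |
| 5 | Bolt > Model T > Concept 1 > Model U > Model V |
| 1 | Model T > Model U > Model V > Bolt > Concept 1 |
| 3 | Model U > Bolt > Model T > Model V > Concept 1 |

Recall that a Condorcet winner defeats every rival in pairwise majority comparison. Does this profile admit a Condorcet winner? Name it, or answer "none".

Check each pair by majority over 15 ballots:
Model V vs Model U: Model U wins 15–0.
Model V vs Bolt: Bolt, 14–1.
Model V–Model T: Model T 13–2.
Model V–Concept 1: Model V 8–7.
Model U–Bolt: Bolt 9–6.
Model U–Model T: Model T 10–5.
Model U–Concept 1: Model U 10–5.
Bolt vs Model T: Bolt, 10–5.
Bolt vs Concept 1: Bolt, 13–2.
Model T vs Concept 1: Model T, 13–2.
Bolt wins every pairwise contest, so Bolt is the Condorcet winner.

Bolt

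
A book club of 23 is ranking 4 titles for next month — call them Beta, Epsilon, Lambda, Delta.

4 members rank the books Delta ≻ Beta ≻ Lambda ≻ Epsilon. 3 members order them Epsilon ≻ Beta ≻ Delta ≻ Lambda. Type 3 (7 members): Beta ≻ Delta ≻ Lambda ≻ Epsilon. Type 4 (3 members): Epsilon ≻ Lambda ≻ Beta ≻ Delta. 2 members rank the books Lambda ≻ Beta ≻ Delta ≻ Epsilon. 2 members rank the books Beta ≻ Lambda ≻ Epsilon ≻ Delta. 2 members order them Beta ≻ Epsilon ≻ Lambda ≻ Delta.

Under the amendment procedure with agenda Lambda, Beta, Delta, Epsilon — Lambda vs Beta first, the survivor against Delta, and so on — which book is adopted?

Round 1: Lambda vs Beta — 5–18, Beta advances.
Round 2: Beta vs Delta — 19–4, Beta advances.
Round 3: Beta vs Epsilon — 17–6, Beta advances.
Beta survives the agenda.

Beta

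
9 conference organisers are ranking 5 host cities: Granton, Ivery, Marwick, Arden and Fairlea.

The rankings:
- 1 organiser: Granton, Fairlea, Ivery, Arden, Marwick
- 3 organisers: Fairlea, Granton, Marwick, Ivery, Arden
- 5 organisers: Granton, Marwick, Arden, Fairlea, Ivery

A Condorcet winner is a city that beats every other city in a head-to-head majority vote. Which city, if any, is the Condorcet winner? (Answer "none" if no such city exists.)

Pairwise majorities:
Granton vs Ivery: Granton, 9–0.
Granton vs Marwick: Granton wins 9–0.
Granton vs Arden: Granton, 9–0.
Granton vs Fairlea: Granton wins 6–3.
Ivery vs Marwick: Marwick, 8–1.
Ivery–Arden: Arden 5–4.
Ivery vs Fairlea: Fairlea, 9–0.
Marwick vs Arden: Marwick wins 8–1.
Marwick–Fairlea: Marwick 5–4.
Arden vs Fairlea: Arden, 5–4.
Granton defeats every rival head-to-head and is the Condorcet winner.

Granton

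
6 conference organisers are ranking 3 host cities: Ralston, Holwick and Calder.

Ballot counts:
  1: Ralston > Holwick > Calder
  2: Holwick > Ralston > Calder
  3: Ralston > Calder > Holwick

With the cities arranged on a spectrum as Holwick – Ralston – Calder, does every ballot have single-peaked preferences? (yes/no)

Axis positions: Holwick=1, Ralston=2, Calder=3.
Faction 1 (peak Ralston at position 2): ranking walks positions 2-1-3, expanding outward from the peak — single-peaked.
Faction 2 (peak Holwick at position 1): ranking walks positions 1-2-3, expanding outward from the peak — single-peaked.
Faction 3 (peak Ralston at position 2): ranking walks positions 2-3-1, expanding outward from the peak — single-peaked.
Every ranking is single-peaked on this axis.

yes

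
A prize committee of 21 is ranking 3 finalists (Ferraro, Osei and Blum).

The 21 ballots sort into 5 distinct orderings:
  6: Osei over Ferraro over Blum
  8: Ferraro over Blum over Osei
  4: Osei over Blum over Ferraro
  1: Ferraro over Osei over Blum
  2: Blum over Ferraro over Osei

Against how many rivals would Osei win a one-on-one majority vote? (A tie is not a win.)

1

Osei against each rival (21 jurors):
Osei vs Ferraro: Ferraro, 11–10.
Osei vs Blum: Osei, 11–10.
Osei beats Blum; loses to Ferraro — 1 pairwise win.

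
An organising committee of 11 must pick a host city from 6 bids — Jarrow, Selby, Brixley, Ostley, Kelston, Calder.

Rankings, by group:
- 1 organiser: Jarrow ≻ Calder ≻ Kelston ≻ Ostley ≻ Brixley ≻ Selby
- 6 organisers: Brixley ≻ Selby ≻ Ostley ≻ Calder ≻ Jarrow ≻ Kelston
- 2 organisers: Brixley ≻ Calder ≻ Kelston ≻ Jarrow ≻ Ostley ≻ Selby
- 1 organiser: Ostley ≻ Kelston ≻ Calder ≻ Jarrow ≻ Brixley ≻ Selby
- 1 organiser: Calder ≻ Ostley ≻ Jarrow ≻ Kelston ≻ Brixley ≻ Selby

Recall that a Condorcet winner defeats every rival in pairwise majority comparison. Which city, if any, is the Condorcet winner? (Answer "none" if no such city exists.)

Brixley

Head-to-head results (11 organisers):
Jarrow–Selby: Selby 6–5.
Jarrow vs Brixley: 3 to 8, Brixley.
Jarrow vs Ostley: Ostley wins 8–3.
Jarrow vs Kelston: Jarrow wins 8–3.
Jarrow vs Calder: Calder wins 10–1.
Selby vs Brixley: Selby is ranked higher on 0 ballots, Brixley on 11. Brixley wins 11–0.
Selby vs Ostley: 6 to 5, Selby.
Selby vs Kelston: 6 for Selby, 5 for Kelston — Selby by 6–5.
Selby vs Calder: 6 for Selby, 5 for Calder — Selby by 6–5.
Brixley vs Ostley: Brixley wins 8–3.
Brixley vs Kelston: 8 to 3, Brixley.
Brixley–Calder: Brixley 8–3.
Ostley–Kelston: Ostley 8–3.
Ostley vs Calder: Ostley preferred on 6+1 = 7 ballots; Ostley wins 7–4.
Kelston vs Calder: Kelston preferred on 1 ballot; Calder wins 10–1.
Brixley defeats every rival head-to-head and is the Condorcet winner.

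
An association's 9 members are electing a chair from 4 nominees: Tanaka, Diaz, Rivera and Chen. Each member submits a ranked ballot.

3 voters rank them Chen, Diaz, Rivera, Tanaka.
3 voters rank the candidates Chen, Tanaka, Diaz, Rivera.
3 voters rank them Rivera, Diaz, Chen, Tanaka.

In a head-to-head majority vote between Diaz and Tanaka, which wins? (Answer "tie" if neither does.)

Ballots ranking Diaz above Tanaka: 3 + 3 = 6.
Ballots ranking Tanaka above Diaz: 9 − 6 = 3.
Diaz wins the head-to-head 6–3.

Diaz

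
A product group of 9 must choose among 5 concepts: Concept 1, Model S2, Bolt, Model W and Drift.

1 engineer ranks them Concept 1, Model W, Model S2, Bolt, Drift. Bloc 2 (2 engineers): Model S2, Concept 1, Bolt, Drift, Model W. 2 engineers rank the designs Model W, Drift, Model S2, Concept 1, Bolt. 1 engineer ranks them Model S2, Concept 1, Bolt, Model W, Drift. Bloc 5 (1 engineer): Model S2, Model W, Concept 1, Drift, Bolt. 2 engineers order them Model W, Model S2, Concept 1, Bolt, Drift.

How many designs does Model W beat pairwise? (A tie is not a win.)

4

Model W against each rival (9 engineers):
Model W vs Concept 1: Model W, 5–4.
Model W vs Model S2: Model W preferred on 1+2+2 = 5 ballots; Model W wins 5–4.
Model W vs Bolt: Model W preferred on 1+2+1+2 = 6 ballots; Model W wins 6–3.
Model W vs Drift: 1+2+1+1+2 = 7 for Model W, 2 for Drift — Model W by 7–2.
Model W beats Concept 1, Model S2, Bolt, Drift — 4 pairwise wins.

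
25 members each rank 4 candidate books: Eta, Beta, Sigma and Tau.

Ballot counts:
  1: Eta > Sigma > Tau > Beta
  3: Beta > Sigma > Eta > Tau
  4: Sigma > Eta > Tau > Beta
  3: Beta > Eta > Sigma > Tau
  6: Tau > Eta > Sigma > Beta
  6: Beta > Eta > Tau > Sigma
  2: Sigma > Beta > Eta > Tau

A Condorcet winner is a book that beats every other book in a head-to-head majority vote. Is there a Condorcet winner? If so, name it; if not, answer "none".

Pairwise majorities:
Eta vs Beta: 1+4+6 = 11 for Eta, 14 for Beta — Beta by 14–11.
Eta vs Sigma: 16 to 9, Eta.
Eta vs Tau: 19 to 6, Eta.
Beta vs Sigma: Beta preferred on 3+3+6 = 12 ballots; Sigma wins 13–12.
Beta vs Tau: 14 to 11, Beta.
Sigma vs Tau: 13 to 12, Sigma.
No book is unbeaten: Eta loses to Beta; Beta loses to Sigma; Sigma loses to Eta; Tau loses to Eta. In particular Eta > Sigma > Beta > Eta is a majority cycle — no Condorcet winner exists.

none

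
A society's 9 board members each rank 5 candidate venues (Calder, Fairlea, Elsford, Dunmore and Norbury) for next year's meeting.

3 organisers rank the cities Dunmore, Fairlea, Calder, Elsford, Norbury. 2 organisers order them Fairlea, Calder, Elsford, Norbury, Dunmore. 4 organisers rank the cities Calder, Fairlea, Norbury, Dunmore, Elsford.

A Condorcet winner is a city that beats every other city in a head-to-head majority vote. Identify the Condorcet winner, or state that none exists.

Check each pair by majority over 9 ballots:
Calder vs Fairlea: Calder is ranked higher on 4 ballots, Fairlea on 5. Fairlea wins 5–4.
Calder vs Elsford: Calder preferred on 3+2+4 = 9 ballots; Calder wins 9–0.
Calder vs Dunmore: Calder preferred on 2+4 = 6 ballots; Calder wins 6–3.
Calder vs Norbury: 3+2+4 = 9 for Calder, 0 for Norbury — Calder by 9–0.
Fairlea vs Elsford: Fairlea is ranked higher on 3+2+4 = 9 ballots, Elsford on 0. Fairlea wins 9–0.
Fairlea vs Dunmore: Fairlea preferred on 2+4 = 6 ballots; Fairlea wins 6–3.
Fairlea vs Norbury: 3+2+4 = 9 for Fairlea, 0 for Norbury — Fairlea by 9–0.
Elsford vs Dunmore: Elsford is ranked higher on 2 ballots, Dunmore on 7. Dunmore wins 7–2.
Elsford vs Norbury: 3+2 = 5 for Elsford, 4 for Norbury — Elsford by 5–4.
Dunmore vs Norbury: Dunmore is ranked higher on 3 ballots, Norbury on 6. Norbury wins 6–3.
Fairlea beats each of Calder, Elsford, Dunmore, Norbury — Fairlea is the Condorcet winner.

Fairlea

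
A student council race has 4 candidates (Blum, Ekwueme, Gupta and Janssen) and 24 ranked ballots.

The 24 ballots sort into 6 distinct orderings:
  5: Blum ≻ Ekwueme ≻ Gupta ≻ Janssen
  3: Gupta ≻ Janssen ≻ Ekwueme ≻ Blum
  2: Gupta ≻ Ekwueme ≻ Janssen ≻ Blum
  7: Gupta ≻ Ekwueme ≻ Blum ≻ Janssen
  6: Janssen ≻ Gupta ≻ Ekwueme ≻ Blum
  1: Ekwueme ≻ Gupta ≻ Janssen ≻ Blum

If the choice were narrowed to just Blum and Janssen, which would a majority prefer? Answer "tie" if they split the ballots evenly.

tie

Ballots ranking Blum above Janssen: 5 + 7 = 12.
Ballots ranking Janssen above Blum: 24 − 12 = 12.
12–12: the pair ties.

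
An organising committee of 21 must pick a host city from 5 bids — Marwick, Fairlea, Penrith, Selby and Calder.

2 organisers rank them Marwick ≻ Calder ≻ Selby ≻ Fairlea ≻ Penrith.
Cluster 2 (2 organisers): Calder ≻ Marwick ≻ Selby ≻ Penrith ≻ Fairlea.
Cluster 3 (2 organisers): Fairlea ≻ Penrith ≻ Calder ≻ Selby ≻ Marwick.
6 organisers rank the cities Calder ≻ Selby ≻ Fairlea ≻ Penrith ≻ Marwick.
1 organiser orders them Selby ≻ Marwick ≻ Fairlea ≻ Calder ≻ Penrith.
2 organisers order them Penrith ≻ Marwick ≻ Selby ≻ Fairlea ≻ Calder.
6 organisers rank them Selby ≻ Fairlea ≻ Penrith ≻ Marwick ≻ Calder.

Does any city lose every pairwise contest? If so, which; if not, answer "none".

Head-to-head results (21 organisers):
Marwick vs Fairlea: 7 to 14, Fairlea.
Marwick vs Penrith: Marwick preferred on 2+2+1 = 5 ballots; Penrith wins 16–5.
Marwick vs Selby: 6 to 15, Selby.
Marwick vs Calder: Marwick, 11–10.
Fairlea vs Penrith: 2+2+6+1+6 = 17 for Fairlea, 4 for Penrith — Fairlea by 17–4.
Fairlea–Selby: Selby 19–2.
Fairlea vs Calder: 11 to 10, Fairlea.
Penrith–Selby: Selby 17–4.
Penrith vs Calder: 10 to 11, Calder.
Selby vs Calder: Calder, 12–9.
No city is winless: Marwick beats Calder; Fairlea beats Marwick; Penrith beats Marwick; Selby beats Marwick; Calder beats Penrith. There is no Condorcet loser.

none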